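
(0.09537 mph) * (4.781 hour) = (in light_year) 7.756e-14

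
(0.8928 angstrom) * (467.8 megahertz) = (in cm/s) 4.177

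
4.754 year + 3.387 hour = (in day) 1735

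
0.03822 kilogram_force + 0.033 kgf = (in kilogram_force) 0.07122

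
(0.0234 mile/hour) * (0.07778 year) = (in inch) 1.01e+06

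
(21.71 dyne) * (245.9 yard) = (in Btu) 4.627e-05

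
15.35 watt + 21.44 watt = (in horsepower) 0.04934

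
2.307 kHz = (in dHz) 2.307e+04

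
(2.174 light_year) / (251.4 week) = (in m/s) 1.353e+08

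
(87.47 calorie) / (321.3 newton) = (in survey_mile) 0.0007078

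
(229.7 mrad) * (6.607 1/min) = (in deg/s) 1.449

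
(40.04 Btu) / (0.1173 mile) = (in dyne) 2.238e+07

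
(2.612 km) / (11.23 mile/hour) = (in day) 0.006022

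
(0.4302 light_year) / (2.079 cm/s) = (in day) 2.266e+12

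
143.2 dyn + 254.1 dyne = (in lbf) 0.0008932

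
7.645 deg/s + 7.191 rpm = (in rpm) 8.465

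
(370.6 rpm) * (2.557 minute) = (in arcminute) 2.047e+07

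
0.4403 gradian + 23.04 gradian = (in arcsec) 7.608e+04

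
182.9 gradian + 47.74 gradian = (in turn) 0.5766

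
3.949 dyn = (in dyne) 3.949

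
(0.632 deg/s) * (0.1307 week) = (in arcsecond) 1.798e+08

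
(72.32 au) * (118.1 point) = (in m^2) 4.507e+11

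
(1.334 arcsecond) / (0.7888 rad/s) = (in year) 2.6e-13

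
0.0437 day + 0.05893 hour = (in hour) 1.108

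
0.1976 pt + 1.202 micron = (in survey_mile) 4.406e-08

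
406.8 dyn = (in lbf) 0.0009145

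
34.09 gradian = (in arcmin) 1841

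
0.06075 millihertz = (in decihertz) 0.0006075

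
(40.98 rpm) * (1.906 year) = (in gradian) 1.642e+10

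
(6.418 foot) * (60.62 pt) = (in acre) 1.034e-05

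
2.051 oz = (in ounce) 2.051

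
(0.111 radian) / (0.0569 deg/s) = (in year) 3.544e-06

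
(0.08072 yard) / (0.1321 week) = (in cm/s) 9.239e-05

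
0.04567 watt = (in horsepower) 6.124e-05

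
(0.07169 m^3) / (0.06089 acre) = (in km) 2.909e-07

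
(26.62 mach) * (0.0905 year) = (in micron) 2.587e+16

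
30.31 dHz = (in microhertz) 3.031e+06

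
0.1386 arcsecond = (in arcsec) 0.1386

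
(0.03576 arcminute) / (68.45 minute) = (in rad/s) 2.533e-09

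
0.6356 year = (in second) 2.004e+07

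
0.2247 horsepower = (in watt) 167.6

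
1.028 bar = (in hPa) 1028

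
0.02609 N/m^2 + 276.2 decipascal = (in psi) 0.00401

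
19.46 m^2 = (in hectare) 0.001946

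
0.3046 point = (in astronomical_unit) 7.183e-16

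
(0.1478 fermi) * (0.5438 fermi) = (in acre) 1.986e-35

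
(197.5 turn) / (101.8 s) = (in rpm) 116.4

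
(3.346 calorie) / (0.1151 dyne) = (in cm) 1.216e+09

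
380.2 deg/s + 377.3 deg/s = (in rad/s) 13.22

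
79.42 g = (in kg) 0.07942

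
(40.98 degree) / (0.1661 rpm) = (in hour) 0.01142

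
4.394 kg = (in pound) 9.687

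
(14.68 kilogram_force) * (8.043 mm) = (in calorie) 0.2767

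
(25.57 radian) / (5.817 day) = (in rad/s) 5.088e-05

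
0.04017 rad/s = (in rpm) 0.3836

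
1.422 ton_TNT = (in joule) 5.95e+09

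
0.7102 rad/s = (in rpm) 6.782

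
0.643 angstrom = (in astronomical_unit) 4.298e-22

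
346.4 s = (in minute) 5.773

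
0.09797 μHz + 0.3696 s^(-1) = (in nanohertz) 3.696e+08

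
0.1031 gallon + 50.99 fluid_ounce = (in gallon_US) 0.5015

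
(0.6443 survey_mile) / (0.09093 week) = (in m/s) 0.01885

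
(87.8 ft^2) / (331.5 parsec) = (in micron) 7.974e-13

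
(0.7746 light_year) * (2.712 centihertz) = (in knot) 3.863e+14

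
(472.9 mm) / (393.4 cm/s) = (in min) 0.002003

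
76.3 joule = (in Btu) 0.07232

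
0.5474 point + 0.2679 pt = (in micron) 287.6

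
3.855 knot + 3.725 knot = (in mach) 0.01145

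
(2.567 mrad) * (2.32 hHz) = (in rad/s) 0.5955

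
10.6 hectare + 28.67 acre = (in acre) 54.86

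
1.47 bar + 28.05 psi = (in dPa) 3.404e+06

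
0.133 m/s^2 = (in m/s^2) 0.133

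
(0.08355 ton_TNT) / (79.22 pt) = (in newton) 1.251e+10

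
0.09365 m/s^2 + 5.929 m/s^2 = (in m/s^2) 6.023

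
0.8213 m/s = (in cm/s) 82.13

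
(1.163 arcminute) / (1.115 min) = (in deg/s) 0.0002897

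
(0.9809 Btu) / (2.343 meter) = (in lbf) 99.3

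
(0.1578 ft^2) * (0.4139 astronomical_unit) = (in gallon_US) 2.398e+11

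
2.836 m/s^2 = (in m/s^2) 2.836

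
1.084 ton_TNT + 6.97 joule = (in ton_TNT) 1.084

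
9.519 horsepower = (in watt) 7098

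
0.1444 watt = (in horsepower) 0.0001936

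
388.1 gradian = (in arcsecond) 1.257e+06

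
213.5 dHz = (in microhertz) 2.135e+07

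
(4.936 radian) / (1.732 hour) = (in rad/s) 0.0007916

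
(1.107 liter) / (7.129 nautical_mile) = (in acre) 2.072e-11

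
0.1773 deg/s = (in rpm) 0.02955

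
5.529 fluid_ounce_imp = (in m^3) 0.0001571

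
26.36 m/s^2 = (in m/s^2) 26.36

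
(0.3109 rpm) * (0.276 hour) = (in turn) 5.149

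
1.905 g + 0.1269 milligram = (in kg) 0.001905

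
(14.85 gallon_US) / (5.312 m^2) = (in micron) 1.058e+04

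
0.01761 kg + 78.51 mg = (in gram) 17.69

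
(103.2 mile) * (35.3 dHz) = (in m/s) 5.863e+05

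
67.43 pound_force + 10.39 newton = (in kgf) 31.65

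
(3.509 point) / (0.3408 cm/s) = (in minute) 0.006054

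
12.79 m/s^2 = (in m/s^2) 12.79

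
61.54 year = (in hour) 5.391e+05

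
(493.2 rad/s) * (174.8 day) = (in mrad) 7.449e+12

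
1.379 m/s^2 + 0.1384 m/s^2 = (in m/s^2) 1.517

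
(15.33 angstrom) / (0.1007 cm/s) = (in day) 1.762e-11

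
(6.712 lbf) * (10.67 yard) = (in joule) 291.3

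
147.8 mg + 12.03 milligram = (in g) 0.1598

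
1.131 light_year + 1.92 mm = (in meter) 1.07e+16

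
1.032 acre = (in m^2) 4176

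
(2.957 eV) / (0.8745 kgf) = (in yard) 6.042e-20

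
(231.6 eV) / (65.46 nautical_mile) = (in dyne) 3.061e-17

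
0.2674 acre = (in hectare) 0.1082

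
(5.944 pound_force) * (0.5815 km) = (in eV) 9.596e+22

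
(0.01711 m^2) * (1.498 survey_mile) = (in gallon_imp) 9073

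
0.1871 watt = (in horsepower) 0.0002509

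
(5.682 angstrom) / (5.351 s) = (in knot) 2.064e-10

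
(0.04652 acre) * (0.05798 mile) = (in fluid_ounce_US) 5.94e+08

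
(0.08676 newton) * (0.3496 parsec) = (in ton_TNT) 2.237e+05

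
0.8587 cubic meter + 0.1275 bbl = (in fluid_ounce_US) 2.972e+04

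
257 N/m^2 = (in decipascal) 2570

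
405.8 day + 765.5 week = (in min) 8.301e+06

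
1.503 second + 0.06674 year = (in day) 24.36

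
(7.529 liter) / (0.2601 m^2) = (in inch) 1.14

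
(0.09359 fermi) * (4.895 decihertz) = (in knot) 8.905e-17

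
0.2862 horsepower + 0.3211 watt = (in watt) 213.7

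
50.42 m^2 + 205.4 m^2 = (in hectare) 0.02558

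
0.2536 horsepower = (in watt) 189.1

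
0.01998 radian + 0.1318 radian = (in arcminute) 521.8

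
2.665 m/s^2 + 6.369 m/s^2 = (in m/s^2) 9.034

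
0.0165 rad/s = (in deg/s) 0.9454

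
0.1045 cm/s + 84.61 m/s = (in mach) 0.2485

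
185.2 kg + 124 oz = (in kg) 188.7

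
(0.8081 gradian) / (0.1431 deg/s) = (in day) 5.882e-05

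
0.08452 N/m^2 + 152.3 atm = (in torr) 1.157e+05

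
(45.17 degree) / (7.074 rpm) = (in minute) 0.01774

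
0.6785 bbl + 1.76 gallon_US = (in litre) 114.5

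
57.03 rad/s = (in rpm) 544.6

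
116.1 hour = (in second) 4.18e+05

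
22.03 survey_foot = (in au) 4.489e-11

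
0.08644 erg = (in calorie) 2.066e-09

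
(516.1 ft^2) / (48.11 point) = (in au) 1.888e-08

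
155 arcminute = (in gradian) 2.87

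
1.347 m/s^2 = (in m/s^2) 1.347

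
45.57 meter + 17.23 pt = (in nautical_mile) 0.02461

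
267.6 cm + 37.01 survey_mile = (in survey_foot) 1.954e+05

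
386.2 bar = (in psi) 5601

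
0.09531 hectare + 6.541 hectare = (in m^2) 6.636e+04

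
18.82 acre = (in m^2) 7.616e+04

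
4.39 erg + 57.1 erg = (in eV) 3.838e+13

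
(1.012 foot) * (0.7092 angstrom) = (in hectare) 2.188e-15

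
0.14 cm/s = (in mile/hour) 0.003132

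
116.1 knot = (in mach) 0.1754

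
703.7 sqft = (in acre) 0.01615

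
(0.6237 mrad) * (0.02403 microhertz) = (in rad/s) 1.499e-11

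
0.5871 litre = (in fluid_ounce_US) 19.85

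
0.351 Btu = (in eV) 2.311e+21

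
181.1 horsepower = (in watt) 1.35e+05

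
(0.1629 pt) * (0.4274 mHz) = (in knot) 4.774e-08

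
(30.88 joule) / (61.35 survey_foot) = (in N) 1.651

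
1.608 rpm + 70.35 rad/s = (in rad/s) 70.52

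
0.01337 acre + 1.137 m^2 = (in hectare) 0.005524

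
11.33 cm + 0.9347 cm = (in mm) 122.6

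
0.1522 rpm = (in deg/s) 0.9132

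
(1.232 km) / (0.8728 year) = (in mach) 1.315e-07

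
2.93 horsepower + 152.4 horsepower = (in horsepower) 155.3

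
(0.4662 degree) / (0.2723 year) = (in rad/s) 9.475e-10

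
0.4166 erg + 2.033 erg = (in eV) 1.529e+12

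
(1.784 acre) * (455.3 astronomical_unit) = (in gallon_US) 1.299e+20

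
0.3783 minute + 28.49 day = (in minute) 4.103e+04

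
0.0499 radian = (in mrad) 49.9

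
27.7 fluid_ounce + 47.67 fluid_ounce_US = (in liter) 2.229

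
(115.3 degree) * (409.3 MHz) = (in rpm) 7.865e+09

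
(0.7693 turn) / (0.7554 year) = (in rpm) 1.938e-06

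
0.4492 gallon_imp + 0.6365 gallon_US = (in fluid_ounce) 150.5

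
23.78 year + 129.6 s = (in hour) 2.083e+05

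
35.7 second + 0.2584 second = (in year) 1.14e-06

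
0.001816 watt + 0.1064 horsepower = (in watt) 79.34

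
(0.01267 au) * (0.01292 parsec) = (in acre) 1.867e+20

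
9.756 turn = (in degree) 3512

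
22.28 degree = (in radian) 0.3889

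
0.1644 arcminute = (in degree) 0.00274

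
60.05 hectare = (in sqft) 6.464e+06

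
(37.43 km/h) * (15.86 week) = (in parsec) 3.232e-09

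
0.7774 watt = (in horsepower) 0.001043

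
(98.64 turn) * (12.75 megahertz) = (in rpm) 7.546e+10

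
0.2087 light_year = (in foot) 6.478e+15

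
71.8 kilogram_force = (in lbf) 158.3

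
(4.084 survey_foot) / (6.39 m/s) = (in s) 0.1948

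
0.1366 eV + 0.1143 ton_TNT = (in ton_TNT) 0.1143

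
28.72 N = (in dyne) 2.872e+06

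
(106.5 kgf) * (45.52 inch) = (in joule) 1208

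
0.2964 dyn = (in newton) 2.964e-06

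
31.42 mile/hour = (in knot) 27.3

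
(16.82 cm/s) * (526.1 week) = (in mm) 5.352e+10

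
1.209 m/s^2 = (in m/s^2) 1.209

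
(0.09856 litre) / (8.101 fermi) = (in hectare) 1.217e+06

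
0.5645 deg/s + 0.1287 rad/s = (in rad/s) 0.1386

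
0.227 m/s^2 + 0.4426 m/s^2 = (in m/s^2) 0.6696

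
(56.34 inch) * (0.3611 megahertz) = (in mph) 1.156e+06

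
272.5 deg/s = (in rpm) 45.42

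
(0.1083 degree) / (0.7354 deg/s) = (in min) 0.002454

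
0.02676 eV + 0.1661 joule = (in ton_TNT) 3.97e-11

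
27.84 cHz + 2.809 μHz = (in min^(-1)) 16.7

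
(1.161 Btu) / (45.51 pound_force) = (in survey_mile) 0.00376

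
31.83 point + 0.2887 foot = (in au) 6.633e-13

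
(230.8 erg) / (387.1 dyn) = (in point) 16.9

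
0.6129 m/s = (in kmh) 2.206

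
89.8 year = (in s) 2.832e+09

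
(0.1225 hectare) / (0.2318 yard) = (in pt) 1.638e+07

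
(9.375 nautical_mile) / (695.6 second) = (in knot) 48.52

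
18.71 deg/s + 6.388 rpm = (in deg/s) 57.04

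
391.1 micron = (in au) 2.614e-15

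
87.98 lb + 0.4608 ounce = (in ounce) 1408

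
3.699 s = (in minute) 0.06165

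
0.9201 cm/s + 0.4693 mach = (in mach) 0.4693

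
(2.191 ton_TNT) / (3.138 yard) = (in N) 3.195e+09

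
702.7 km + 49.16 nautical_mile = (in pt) 2.25e+09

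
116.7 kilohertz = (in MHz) 0.1167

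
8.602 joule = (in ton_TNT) 2.056e-09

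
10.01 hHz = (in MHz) 0.001001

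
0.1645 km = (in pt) 4.663e+05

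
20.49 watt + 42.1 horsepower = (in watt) 3.141e+04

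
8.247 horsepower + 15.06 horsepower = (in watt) 1.738e+04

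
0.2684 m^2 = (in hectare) 2.684e-05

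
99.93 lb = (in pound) 99.93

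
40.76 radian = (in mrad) 4.076e+04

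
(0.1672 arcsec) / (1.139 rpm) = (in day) 7.866e-11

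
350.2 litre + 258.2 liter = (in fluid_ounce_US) 2.057e+04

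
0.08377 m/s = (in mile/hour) 0.1874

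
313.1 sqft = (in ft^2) 313.1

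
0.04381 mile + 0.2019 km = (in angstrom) 2.724e+12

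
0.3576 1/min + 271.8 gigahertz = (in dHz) 2.718e+12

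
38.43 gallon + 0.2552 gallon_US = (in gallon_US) 38.69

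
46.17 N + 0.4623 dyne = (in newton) 46.17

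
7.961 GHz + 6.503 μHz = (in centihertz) 7.961e+11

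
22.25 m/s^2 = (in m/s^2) 22.25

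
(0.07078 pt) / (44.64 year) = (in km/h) 6.385e-14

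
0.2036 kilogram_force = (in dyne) 1.997e+05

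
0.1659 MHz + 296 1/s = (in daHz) 1.662e+04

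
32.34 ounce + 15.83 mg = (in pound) 2.021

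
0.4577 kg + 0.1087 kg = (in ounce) 19.98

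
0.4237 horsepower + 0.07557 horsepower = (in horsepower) 0.4993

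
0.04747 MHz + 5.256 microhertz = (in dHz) 4.747e+05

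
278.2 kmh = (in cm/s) 7728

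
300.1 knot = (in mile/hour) 345.3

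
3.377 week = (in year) 0.06476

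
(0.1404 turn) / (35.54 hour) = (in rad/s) 6.895e-06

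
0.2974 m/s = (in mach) 0.0008734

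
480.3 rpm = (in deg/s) 2882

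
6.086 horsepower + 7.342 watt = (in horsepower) 6.096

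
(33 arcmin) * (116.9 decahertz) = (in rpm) 107.2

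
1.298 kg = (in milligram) 1.298e+06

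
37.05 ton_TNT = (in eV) 9.675e+29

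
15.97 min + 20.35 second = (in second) 978.6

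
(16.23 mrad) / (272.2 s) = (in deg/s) 0.003416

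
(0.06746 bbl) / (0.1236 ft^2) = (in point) 2648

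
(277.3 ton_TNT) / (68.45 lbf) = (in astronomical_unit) 0.02547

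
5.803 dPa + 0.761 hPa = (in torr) 0.5751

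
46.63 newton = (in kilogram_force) 4.755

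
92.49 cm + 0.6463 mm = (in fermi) 9.255e+14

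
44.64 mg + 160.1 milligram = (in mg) 204.7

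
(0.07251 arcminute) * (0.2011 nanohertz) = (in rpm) 4.05e-14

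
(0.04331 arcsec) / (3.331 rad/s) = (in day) 7.296e-13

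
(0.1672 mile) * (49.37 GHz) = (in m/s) 1.328e+13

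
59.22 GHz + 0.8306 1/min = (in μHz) 5.922e+16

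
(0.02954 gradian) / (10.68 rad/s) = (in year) 1.378e-12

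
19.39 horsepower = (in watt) 1.446e+04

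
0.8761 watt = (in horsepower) 0.001175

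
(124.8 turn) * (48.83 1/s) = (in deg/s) 2.194e+06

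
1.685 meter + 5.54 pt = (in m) 1.687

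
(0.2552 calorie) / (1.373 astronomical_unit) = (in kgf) 5.301e-13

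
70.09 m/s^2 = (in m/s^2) 70.09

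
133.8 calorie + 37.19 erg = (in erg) 5.598e+09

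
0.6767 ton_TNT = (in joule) 2.831e+09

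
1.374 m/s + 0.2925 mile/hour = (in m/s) 1.505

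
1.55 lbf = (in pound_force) 1.55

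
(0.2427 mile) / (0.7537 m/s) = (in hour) 0.144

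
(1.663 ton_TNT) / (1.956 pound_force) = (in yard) 8.746e+08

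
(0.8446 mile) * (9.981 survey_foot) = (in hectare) 0.4135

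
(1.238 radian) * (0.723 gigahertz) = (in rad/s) 8.951e+08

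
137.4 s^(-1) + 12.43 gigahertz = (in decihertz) 1.243e+11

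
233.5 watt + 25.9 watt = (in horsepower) 0.3479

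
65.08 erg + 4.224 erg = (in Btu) 6.569e-09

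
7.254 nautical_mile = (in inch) 5.289e+05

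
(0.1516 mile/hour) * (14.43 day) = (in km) 84.49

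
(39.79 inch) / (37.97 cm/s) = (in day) 3.081e-05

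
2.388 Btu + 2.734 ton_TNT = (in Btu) 1.084e+07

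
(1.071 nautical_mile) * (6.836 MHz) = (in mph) 3.033e+10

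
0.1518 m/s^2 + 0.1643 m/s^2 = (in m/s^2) 0.3161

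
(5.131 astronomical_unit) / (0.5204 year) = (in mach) 137.4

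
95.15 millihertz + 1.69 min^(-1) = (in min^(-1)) 7.399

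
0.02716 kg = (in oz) 0.958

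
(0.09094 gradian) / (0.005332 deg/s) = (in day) 0.0001777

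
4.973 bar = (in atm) 4.908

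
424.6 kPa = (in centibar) 424.6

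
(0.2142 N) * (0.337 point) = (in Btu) 2.414e-08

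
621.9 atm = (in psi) 9139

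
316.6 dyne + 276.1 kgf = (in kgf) 276.1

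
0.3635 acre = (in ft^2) 1.583e+04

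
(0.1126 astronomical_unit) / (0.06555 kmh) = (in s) 9.251e+11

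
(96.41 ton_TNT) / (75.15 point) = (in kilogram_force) 1.552e+12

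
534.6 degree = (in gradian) 594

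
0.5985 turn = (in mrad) 3760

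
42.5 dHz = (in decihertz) 42.5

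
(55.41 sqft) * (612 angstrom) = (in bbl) 1.982e-06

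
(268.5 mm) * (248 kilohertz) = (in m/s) 6.659e+04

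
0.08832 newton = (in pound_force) 0.01986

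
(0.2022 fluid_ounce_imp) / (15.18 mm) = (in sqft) 0.004074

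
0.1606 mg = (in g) 0.0001606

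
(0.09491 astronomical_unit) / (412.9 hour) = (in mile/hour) 2.137e+04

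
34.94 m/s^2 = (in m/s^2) 34.94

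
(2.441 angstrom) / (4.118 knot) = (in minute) 1.92e-12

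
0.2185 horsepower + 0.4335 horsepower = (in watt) 486.2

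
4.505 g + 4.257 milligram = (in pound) 0.009941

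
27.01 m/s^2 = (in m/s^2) 27.01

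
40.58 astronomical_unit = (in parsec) 0.0001967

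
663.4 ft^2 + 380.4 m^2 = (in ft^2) 4758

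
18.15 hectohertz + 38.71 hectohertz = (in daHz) 568.6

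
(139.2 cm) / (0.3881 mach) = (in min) 0.0001756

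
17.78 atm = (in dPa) 1.802e+07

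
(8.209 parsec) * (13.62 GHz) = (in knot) 6.706e+27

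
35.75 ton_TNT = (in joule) 1.496e+11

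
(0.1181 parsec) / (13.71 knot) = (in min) 8.611e+12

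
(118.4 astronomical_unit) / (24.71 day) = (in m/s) 8.296e+06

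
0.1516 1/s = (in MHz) 1.516e-07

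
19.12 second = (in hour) 0.005311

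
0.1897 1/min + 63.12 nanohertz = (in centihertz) 0.3162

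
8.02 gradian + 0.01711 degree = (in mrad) 126.3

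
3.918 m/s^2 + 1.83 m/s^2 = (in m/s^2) 5.748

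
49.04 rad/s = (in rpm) 468.3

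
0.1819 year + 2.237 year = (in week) 126.1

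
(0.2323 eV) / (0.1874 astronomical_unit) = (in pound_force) 2.985e-31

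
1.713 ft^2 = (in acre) 3.933e-05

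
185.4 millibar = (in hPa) 185.4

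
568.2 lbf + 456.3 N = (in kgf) 304.3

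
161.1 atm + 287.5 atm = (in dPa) 4.545e+08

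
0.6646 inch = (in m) 0.01688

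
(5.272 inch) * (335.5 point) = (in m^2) 0.01585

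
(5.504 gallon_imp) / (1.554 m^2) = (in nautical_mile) 8.694e-06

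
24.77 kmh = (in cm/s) 688.1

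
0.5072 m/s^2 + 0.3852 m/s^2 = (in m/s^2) 0.8924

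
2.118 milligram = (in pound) 4.669e-06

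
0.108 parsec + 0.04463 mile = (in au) 2.228e+04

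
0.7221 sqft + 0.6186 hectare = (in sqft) 6.659e+04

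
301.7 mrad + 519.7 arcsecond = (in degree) 17.43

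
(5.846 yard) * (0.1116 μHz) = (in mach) 1.752e-09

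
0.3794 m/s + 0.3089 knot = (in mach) 0.001581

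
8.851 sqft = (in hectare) 8.223e-05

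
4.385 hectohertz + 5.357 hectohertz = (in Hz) 974.2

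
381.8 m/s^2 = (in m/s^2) 381.8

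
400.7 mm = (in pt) 1136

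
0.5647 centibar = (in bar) 0.005647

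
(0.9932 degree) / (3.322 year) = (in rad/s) 1.655e-10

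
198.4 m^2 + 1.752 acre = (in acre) 1.801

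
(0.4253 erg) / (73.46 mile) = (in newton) 3.597e-13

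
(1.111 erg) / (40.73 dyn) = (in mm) 0.2728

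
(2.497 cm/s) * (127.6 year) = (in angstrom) 1.005e+18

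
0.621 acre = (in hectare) 0.2513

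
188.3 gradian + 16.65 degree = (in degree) 186.1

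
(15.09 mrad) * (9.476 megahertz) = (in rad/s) 1.43e+05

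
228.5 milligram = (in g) 0.2285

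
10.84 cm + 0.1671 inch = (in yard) 0.1232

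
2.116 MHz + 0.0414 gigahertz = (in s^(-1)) 4.352e+07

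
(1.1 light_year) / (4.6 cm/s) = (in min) 3.771e+15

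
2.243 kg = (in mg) 2.243e+06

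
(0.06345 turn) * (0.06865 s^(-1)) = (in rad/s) 0.02737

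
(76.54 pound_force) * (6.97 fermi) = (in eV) 1.481e+07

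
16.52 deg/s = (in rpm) 2.753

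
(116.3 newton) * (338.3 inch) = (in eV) 6.237e+21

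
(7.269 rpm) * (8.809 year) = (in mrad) 2.115e+11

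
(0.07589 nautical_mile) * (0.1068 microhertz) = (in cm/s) 0.001501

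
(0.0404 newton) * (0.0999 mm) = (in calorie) 9.646e-07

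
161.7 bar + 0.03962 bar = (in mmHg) 1.213e+05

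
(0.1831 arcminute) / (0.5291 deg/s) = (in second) 0.005768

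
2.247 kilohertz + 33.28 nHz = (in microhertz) 2.247e+09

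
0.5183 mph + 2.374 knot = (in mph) 3.25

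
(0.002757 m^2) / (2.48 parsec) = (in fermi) 3.603e-05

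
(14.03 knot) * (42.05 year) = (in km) 9.571e+06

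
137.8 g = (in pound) 0.3038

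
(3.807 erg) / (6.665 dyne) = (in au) 3.818e-14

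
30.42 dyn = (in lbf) 6.839e-05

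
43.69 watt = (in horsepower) 0.05859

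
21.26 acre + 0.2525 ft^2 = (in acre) 21.26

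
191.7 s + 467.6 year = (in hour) 4.096e+06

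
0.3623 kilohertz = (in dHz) 3623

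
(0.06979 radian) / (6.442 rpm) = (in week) 1.711e-07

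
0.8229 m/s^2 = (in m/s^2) 0.8229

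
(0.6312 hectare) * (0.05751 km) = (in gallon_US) 9.59e+07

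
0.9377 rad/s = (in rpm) 8.954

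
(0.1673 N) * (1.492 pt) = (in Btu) 8.346e-08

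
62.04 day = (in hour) 1489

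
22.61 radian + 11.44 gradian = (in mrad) 2.279e+04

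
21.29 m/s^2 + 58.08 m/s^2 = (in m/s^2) 79.37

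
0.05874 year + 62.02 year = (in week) 3237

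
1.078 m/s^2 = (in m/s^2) 1.078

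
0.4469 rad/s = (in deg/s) 25.61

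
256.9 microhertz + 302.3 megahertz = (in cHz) 3.023e+10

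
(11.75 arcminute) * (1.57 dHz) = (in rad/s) 0.0005366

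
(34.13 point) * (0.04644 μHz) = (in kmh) 2.013e-09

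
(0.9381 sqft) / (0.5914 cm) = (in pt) 4.177e+04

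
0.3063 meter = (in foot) 1.005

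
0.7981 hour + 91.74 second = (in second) 2965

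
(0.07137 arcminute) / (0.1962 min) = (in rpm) 1.684e-05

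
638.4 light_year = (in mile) 3.753e+15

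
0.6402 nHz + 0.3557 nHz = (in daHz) 9.959e-11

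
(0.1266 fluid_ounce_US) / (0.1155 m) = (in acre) 8.01e-09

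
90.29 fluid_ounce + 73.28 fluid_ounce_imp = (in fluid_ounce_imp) 167.3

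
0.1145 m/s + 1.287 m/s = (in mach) 0.004116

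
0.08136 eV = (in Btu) 1.236e-23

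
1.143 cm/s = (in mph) 0.02557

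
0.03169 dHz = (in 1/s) 0.003169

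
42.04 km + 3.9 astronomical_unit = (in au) 3.9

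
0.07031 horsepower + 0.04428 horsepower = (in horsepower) 0.1146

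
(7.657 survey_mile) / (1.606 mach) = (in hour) 0.00626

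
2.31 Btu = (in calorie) 582.5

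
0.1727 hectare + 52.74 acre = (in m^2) 2.152e+05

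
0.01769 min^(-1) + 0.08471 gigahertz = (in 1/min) 5.083e+09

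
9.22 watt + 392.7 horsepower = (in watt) 2.928e+05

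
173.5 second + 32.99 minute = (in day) 0.02492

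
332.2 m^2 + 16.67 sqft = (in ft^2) 3592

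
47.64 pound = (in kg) 21.61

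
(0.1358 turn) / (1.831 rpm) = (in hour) 0.001236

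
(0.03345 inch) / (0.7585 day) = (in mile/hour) 2.9e-08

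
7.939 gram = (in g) 7.939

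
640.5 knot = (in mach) 0.9677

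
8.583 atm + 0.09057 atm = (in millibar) 8788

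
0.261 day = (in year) 0.0007151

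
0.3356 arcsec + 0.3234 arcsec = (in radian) 3.195e-06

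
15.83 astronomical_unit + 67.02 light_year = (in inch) 2.496e+19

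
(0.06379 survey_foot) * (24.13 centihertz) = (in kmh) 0.01689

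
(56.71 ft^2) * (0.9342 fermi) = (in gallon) 1.3e-12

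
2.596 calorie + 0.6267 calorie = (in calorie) 3.223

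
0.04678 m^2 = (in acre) 1.156e-05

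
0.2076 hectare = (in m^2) 2076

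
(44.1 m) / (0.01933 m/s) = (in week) 0.003772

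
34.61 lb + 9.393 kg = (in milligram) 2.509e+07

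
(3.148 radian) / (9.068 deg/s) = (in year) 6.307e-07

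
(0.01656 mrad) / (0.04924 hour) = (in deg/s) 5.353e-06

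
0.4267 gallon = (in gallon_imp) 0.3553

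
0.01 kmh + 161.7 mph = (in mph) 161.7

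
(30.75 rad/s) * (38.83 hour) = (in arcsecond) 8.866e+11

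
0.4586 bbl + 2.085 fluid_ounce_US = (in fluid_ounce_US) 2468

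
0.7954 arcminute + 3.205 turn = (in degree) 1154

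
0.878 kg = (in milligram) 8.78e+05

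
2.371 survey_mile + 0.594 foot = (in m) 3816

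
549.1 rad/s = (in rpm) 5244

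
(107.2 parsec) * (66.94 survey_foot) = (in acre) 1.668e+16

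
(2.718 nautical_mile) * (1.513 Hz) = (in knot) 1.48e+04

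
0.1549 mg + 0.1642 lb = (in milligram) 7.448e+04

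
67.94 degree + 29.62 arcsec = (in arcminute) 4077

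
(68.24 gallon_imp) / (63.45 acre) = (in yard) 1.321e-06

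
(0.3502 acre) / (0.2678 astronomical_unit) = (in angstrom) 353.8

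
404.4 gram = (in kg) 0.4044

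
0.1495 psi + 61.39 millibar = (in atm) 0.07076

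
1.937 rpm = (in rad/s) 0.2028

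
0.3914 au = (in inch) 2.305e+12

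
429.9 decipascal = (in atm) 0.0004243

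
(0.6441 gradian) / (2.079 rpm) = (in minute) 0.0007745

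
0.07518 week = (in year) 0.001442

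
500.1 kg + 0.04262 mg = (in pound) 1103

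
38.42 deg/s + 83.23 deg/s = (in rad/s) 2.123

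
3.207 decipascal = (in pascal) 0.3207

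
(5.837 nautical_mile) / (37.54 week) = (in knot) 0.0009255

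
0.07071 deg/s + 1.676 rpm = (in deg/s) 10.13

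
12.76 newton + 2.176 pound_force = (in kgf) 2.288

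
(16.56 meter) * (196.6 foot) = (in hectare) 0.09923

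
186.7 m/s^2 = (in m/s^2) 186.7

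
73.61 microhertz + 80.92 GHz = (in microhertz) 8.092e+16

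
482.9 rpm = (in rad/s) 50.57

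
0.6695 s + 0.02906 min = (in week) 3.99e-06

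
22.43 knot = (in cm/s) 1154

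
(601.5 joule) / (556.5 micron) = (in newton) 1.081e+06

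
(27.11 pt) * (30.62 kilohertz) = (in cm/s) 2.928e+04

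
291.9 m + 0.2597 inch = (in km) 0.2919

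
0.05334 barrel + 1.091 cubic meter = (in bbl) 6.916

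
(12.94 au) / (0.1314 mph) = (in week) 5.449e+07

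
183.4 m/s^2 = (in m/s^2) 183.4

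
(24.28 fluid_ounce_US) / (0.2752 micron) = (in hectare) 0.2609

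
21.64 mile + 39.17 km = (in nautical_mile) 39.95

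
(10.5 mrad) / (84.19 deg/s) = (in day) 8.271e-08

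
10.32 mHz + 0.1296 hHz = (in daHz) 1.297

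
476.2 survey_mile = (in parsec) 2.484e-11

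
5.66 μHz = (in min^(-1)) 0.0003396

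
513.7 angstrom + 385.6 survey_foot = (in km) 0.1175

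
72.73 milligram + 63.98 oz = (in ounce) 63.98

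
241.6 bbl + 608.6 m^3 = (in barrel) 4070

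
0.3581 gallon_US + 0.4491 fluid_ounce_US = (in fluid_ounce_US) 46.29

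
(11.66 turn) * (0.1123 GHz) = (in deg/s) 4.714e+11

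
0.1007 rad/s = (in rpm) 0.9616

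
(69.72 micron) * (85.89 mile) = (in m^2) 9.637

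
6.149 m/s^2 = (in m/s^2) 6.149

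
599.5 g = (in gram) 599.5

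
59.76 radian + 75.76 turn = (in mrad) 5.358e+05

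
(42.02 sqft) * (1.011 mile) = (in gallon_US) 1.678e+06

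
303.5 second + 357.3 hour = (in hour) 357.4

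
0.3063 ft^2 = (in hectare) 2.846e-06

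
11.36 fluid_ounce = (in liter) 0.336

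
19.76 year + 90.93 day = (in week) 1043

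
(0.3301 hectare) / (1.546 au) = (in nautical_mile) 7.707e-12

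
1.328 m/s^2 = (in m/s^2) 1.328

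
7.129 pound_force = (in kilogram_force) 3.234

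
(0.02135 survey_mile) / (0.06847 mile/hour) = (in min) 18.71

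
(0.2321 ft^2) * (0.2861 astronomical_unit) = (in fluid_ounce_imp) 3.248e+13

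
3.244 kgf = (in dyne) 3.181e+06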